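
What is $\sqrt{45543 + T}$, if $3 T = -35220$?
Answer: $\sqrt{33803} \approx 183.86$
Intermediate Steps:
$T = -11740$ ($T = \frac{1}{3} \left(-35220\right) = -11740$)
$\sqrt{45543 + T} = \sqrt{45543 - 11740} = \sqrt{33803}$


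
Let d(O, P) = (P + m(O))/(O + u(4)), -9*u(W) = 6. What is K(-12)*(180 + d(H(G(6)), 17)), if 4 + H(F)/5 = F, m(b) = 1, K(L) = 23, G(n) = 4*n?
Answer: 617481/149 ≈ 4144.2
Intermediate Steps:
u(W) = -⅔ (u(W) = -⅑*6 = -⅔)
H(F) = -20 + 5*F
d(O, P) = (1 + P)/(-⅔ + O) (d(O, P) = (P + 1)/(O - ⅔) = (1 + P)/(-⅔ + O))
K(-12)*(180 + d(H(G(6)), 17)) = 23*(180 + 3*(1 + 17)/(-2 + 3*(-20 + 5*(4*6)))) = 23*(180 + 3*18/(-2 + 3*(-20 + 5*24))) = 23*(180 + 3*18/(-2 + 3*(-20 + 120))) = 23*(180 + 3*18/(-2 + 3*100)) = 23*(180 + 3*18/(-2 + 300)) = 23*(180 + 3*18/298) = 23*(180 + 3*(1/298)*18) = 23*(180 + 27/149) = 23*(26847/149) = 617481/149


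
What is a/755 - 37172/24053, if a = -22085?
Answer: -111855073/3632003 ≈ -30.797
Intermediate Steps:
a/755 - 37172/24053 = -22085/755 - 37172/24053 = -22085*1/755 - 37172*1/24053 = -4417/151 - 37172/24053 = -111855073/3632003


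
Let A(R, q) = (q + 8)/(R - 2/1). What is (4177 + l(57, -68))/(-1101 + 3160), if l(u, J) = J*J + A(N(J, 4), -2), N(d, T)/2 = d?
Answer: 202422/47357 ≈ 4.2744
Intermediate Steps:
N(d, T) = 2*d
A(R, q) = (8 + q)/(-2 + R) (A(R, q) = (8 + q)/(R - 2*1) = (8 + q)/(R - 2) = (8 + q)/(-2 + R))
l(u, J) = J² + 6/(-2 + 2*J) (l(u, J) = J*J + (8 - 2)/(-2 + 2*J) = J² + 6/(-2 + 2*J))
(4177 + l(57, -68))/(-1101 + 3160) = (4177 + (3 + (-68)²*(-1 - 68))/(-1 - 68))/(-1101 + 3160) = (4177 + (3 + 4624*(-69))/(-69))/2059 = (4177 - (3 - 319056)/69)*(1/2059) = (4177 - 1/69*(-319053))*(1/2059) = (4177 + 106351/23)*(1/2059) = (202422/23)*(1/2059) = 202422/47357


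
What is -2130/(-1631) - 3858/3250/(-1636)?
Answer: 5665751199/4336013500 ≈ 1.3067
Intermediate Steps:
-2130/(-1631) - 3858/3250/(-1636) = -2130*(-1/1631) - 3858*1/3250*(-1/1636) = 2130/1631 - 1929/1625*(-1/1636) = 2130/1631 + 1929/2658500 = 5665751199/4336013500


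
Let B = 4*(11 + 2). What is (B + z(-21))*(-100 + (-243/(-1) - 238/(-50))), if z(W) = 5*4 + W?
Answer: 188394/25 ≈ 7535.8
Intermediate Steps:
z(W) = 20 + W
B = 52 (B = 4*13 = 52)
(B + z(-21))*(-100 + (-243/(-1) - 238/(-50))) = (52 + (20 - 21))*(-100 + (-243/(-1) - 238/(-50))) = (52 - 1)*(-100 + (-243*(-1) - 238*(-1/50))) = 51*(-100 + (243 + 119/25)) = 51*(-100 + 6194/25) = 51*(3694/25) = 188394/25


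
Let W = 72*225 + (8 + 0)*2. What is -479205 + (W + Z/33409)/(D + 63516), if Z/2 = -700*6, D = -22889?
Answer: -650427971470871/1357307443 ≈ -4.7920e+5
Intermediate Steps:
Z = -8400 (Z = 2*(-700*6) = 2*(-4200) = -8400)
W = 16216 (W = 16200 + 8*2 = 16200 + 16 = 16216)
-479205 + (W + Z/33409)/(D + 63516) = -479205 + (16216 - 8400/33409)/(-22889 + 63516) = -479205 + (16216 - 8400*1/33409)/40627 = -479205 + (16216 - 8400/33409)*(1/40627) = -479205 + (541751944/33409)*(1/40627) = -479205 + 541751944/1357307443 = -650427971470871/1357307443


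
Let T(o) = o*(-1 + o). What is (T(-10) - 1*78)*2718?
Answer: 86976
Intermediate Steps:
(T(-10) - 1*78)*2718 = (-10*(-1 - 10) - 1*78)*2718 = (-10*(-11) - 78)*2718 = (110 - 78)*2718 = 32*2718 = 86976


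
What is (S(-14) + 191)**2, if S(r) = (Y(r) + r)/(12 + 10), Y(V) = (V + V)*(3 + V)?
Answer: 5053504/121 ≈ 41765.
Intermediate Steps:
Y(V) = 2*V*(3 + V) (Y(V) = (2*V)*(3 + V) = 2*V*(3 + V))
S(r) = r/22 + r*(3 + r)/11 (S(r) = (2*r*(3 + r) + r)/(12 + 10) = (r + 2*r*(3 + r))/22 = (r + 2*r*(3 + r))*(1/22) = r/22 + r*(3 + r)/11)
(S(-14) + 191)**2 = ((1/22)*(-14)*(7 + 2*(-14)) + 191)**2 = ((1/22)*(-14)*(7 - 28) + 191)**2 = ((1/22)*(-14)*(-21) + 191)**2 = (147/11 + 191)**2 = (2248/11)**2 = 5053504/121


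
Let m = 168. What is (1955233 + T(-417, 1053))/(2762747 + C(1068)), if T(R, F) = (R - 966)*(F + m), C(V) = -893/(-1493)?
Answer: 199009435/2062391082 ≈ 0.096495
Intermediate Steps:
C(V) = 893/1493 (C(V) = -893*(-1/1493) = 893/1493)
T(R, F) = (-966 + R)*(168 + F) (T(R, F) = (R - 966)*(F + 168) = (-966 + R)*(168 + F))
(1955233 + T(-417, 1053))/(2762747 + C(1068)) = (1955233 + (-162288 - 966*1053 + 168*(-417) + 1053*(-417)))/(2762747 + 893/1493) = (1955233 + (-162288 - 1017198 - 70056 - 439101))/(4124782164/1493) = (1955233 - 1688643)*(1493/4124782164) = 266590*(1493/4124782164) = 199009435/2062391082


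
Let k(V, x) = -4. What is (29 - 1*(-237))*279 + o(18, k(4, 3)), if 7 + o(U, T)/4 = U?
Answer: 74258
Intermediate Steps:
o(U, T) = -28 + 4*U
(29 - 1*(-237))*279 + o(18, k(4, 3)) = (29 - 1*(-237))*279 + (-28 + 4*18) = (29 + 237)*279 + (-28 + 72) = 266*279 + 44 = 74214 + 44 = 74258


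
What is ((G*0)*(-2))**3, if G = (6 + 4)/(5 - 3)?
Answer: 0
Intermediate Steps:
G = 5 (G = 10/2 = 10*(1/2) = 5)
((G*0)*(-2))**3 = ((5*0)*(-2))**3 = (0*(-2))**3 = 0**3 = 0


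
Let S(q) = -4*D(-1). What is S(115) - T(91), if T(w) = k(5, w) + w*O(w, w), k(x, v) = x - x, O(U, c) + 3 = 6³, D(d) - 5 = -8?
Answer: -19371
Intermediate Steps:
D(d) = -3 (D(d) = 5 - 8 = -3)
O(U, c) = 213 (O(U, c) = -3 + 6³ = -3 + 216 = 213)
S(q) = 12 (S(q) = -4*(-3) = 12)
k(x, v) = 0
T(w) = 213*w (T(w) = 0 + w*213 = 0 + 213*w = 213*w)
S(115) - T(91) = 12 - 213*91 = 12 - 1*19383 = 12 - 19383 = -19371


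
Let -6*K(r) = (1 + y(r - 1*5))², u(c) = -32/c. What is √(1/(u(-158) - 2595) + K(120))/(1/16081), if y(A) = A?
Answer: 16081*I*√848141718349443/614967 ≈ 7.6155e+5*I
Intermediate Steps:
K(r) = -(-4 + r)²/6 (K(r) = -(1 + (r - 1*5))²/6 = -(1 + (r - 5))²/6 = -(1 + (-5 + r))²/6 = -(-4 + r)²/6)
√(1/(u(-158) - 2595) + K(120))/(1/16081) = √(1/(-32/(-158) - 2595) - (-4 + 120)²/6)/(1/16081) = √(1/(-32*(-1/158) - 2595) - ⅙*116²)/(1/16081) = √(1/(16/79 - 2595) - ⅙*13456)*16081 = √(1/(-204989/79) - 6728/3)*16081 = √(-79/204989 - 6728/3)*16081 = √(-1379166229/614967)*16081 = (I*√848141718349443/614967)*16081 = 16081*I*√848141718349443/614967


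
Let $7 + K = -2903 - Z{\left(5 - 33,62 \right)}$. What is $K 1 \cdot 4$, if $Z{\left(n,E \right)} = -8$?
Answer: $-11608$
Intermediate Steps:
$K = -2902$ ($K = -7 - 2895 = -2902$)
$K 1 \cdot 4 = - 2902 \cdot 1 \cdot 4 = \left(-2902\right) 4 = -11608$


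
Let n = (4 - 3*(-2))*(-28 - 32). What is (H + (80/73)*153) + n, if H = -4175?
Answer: -336335/73 ≈ -4607.3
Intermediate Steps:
n = -600 (n = (4 + 6)*(-60) = 10*(-60) = -600)
(H + (80/73)*153) + n = (-4175 + (80/73)*153) - 600 = (-4175 + 12240/73) - 600 = -292535/73 - 600 = -336335/73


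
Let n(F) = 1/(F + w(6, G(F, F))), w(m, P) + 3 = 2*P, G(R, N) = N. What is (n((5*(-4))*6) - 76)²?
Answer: 761152921/131769 ≈ 5776.4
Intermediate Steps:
w(m, P) = -3 + 2*P
n(F) = 1/(-3 + 3*F) (n(F) = 1/(F + (-3 + 2*F)) = 1/(-3 + 3*F))
(n((5*(-4))*6) - 76)² = (1/(3*(-1 + (5*(-4))*6)) - 76)² = (1/(3*(-1 - 20*6)) - 76)² = (1/(3*(-1 - 120)) - 76)² = ((⅓)/(-121) - 76)² = ((⅓)*(-1/121) - 76)² = (-1/363 - 76)² = (-27589/363)² = 761152921/131769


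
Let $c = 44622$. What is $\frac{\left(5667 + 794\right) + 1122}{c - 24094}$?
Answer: $\frac{7583}{20528} \approx 0.3694$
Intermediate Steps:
$\frac{\left(5667 + 794\right) + 1122}{c - 24094} = \frac{\left(5667 + 794\right) + 1122}{44622 - 24094} = \frac{6461 + 1122}{20528} = 7583 \cdot \frac{1}{20528} = \frac{7583}{20528}$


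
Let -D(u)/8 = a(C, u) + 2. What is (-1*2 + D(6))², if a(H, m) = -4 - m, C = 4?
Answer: 3844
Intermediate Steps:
D(u) = 16 + 8*u (D(u) = -8*((-4 - u) + 2) = -8*(-2 - u) = 16 + 8*u)
(-1*2 + D(6))² = (-1*2 + (16 + 8*6))² = (-2 + (16 + 48))² = (-2 + 64)² = 62² = 3844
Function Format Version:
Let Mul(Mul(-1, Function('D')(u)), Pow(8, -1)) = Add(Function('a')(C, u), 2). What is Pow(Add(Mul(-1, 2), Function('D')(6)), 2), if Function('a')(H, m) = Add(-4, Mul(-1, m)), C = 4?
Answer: 3844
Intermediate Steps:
Function('D')(u) = Add(16, Mul(8, u)) (Function('D')(u) = Mul(-8, Add(Add(-4, Mul(-1, u)), 2)) = Mul(-8, Add(-2, Mul(-1, u))) = Add(16, Mul(8, u)))
Pow(Add(Mul(-1, 2), Function('D')(6)), 2) = Pow(Add(Mul(-1, 2), Add(16, Mul(8, 6))), 2) = Pow(Add(-2, Add(16, 48)), 2) = Pow(Add(-2, 64), 2) = Pow(62, 2) = 3844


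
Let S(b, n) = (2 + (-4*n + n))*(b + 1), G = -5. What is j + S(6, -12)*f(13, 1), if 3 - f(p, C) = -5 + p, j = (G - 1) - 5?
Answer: -1341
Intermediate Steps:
j = -11 (j = (-5 - 1) - 5 = -6 - 5 = -11)
f(p, C) = 8 - p (f(p, C) = 3 - (-5 + p) = 3 + (5 - p) = 8 - p)
S(b, n) = (1 + b)*(2 - 3*n) (S(b, n) = (2 - 3*n)*(1 + b) = (1 + b)*(2 - 3*n))
j + S(6, -12)*f(13, 1) = -11 + (2 - 3*(-12) + 2*6 - 3*6*(-12))*(8 - 1*13) = -11 + (2 + 36 + 12 + 216)*(8 - 13) = -11 + 266*(-5) = -11 - 1330 = -1341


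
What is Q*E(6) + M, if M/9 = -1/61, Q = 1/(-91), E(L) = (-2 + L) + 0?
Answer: -1063/5551 ≈ -0.19150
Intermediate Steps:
E(L) = -2 + L
Q = -1/91 ≈ -0.010989
M = -9/61 (M = 9*(-1/61) = -9/61 ≈ -0.14754)
Q*E(6) + M = -(-2 + 6)/91 - 9/61 = -1/91*4 - 9/61 = -4/91 - 9/61 = -1063/5551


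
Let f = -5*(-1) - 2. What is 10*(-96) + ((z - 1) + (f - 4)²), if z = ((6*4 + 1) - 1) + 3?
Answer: -933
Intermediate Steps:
f = 3 (f = 5 - 2 = 3)
z = 27 (z = ((24 + 1) - 1) + 3 = (25 - 1) + 3 = 24 + 3 = 27)
10*(-96) + ((z - 1) + (f - 4)²) = 10*(-96) + ((27 - 1) + (3 - 4)²) = -960 + (26 + (-1)²) = -960 + (26 + 1) = -960 + 27 = -933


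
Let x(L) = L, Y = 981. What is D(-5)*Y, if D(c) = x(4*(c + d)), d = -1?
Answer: -23544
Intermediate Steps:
D(c) = -4 + 4*c (D(c) = 4*(c - 1) = 4*(-1 + c) = -4 + 4*c)
D(-5)*Y = (-4 + 4*(-5))*981 = (-4 - 20)*981 = -24*981 = -23544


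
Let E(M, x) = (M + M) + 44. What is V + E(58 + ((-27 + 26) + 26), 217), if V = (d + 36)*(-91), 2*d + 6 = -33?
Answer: -2583/2 ≈ -1291.5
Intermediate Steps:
d = -39/2 (d = -3 + (1/2)*(-33) = -3 - 33/2 = -39/2 ≈ -19.500)
V = -3003/2 (V = (-39/2 + 36)*(-91) = (33/2)*(-91) = -3003/2 ≈ -1501.5)
E(M, x) = 44 + 2*M (E(M, x) = 2*M + 44 = 44 + 2*M)
V + E(58 + ((-27 + 26) + 26), 217) = -3003/2 + (44 + 2*(58 + ((-27 + 26) + 26))) = -3003/2 + (44 + 2*(58 + (-1 + 26))) = -3003/2 + (44 + 2*(58 + 25)) = -3003/2 + (44 + 2*83) = -3003/2 + (44 + 166) = -3003/2 + 210 = -2583/2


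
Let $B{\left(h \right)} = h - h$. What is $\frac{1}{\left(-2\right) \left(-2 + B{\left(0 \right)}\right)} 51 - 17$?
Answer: $- \frac{17}{4} \approx -4.25$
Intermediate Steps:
$B{\left(h \right)} = 0$
$\frac{1}{\left(-2\right) \left(-2 + B{\left(0 \right)}\right)} 51 - 17 = \frac{1}{\left(-2\right) \left(-2 + 0\right)} 51 - 17 = \frac{1}{\left(-2\right) \left(-2\right)} 51 - 17 = \frac{1}{4} \cdot 51 - 17 = \frac{51}{4} - 17 = - \frac{17}{4}$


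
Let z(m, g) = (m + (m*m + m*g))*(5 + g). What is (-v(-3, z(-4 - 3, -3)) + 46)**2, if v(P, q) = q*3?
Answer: 110224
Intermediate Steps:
z(m, g) = (5 + g)*(m + m**2 + g*m) (z(m, g) = (m + (m**2 + g*m))*(5 + g) = (m + m**2 + g*m)*(5 + g) = (5 + g)*(m + m**2 + g*m))
v(P, q) = 3*q
(-v(-3, z(-4 - 3, -3)) + 46)**2 = (-3*(-4 - 3)*(5 + (-3)**2 + 5*(-4 - 3) + 6*(-3) - 3*(-4 - 3)) + 46)**2 = (-3*(-7*(5 + 9 + 5*(-7) - 18 - 3*(-7))) + 46)**2 = (-3*(-7*(5 + 9 - 35 - 18 + 21)) + 46)**2 = (-3*(-7*(-18)) + 46)**2 = (-3*126 + 46)**2 = (-1*378 + 46)**2 = (-378 + 46)**2 = (-332)**2 = 110224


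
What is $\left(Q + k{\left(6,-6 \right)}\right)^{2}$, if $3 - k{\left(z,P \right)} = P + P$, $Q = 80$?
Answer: $9025$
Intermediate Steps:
$k{\left(z,P \right)} = 3 - 2 P$ ($k{\left(z,P \right)} = 3 - \left(P + P\right) = 3 - 2 P$)
$\left(Q + k{\left(6,-6 \right)}\right)^{2} = \left(80 + \left(3 - -12\right)\right)^{2} = \left(80 + \left(3 + 12\right)\right)^{2} = \left(80 + 15\right)^{2} = 95^{2} = 9025$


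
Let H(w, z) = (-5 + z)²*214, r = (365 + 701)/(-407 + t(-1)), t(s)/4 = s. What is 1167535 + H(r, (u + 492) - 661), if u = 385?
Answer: 10695029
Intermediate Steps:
t(s) = 4*s
r = -1066/411 (r = (365 + 701)/(-407 + 4*(-1)) = 1066/(-407 - 4) = 1066/(-411) = 1066*(-1/411) = -1066/411 ≈ -2.5937)
H(w, z) = 214*(-5 + z)²
1167535 + H(r, (u + 492) - 661) = 1167535 + 214*(-5 + ((385 + 492) - 661))² = 1167535 + 214*(-5 + (877 - 661))² = 1167535 + 214*(-5 + 216)² = 1167535 + 214*211² = 1167535 + 214*44521 = 1167535 + 9527494 = 10695029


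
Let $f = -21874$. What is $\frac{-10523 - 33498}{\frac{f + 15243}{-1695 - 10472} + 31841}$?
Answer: $- \frac{535603507}{387416078} \approx -1.3825$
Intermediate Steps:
$\frac{-10523 - 33498}{\frac{f + 15243}{-1695 - 10472} + 31841} = \frac{-10523 - 33498}{\frac{-21874 + 15243}{-1695 - 10472} + 31841} = - \frac{44021}{- \frac{6631}{-12167} + 31841} = - \frac{44021}{\left(-6631\right) \left(- \frac{1}{12167}\right) + 31841} = - \frac{44021}{\frac{6631}{12167} + 31841} = - \frac{44021}{\frac{387416078}{12167}} = \left(-44021\right) \frac{12167}{387416078} = - \frac{535603507}{387416078}$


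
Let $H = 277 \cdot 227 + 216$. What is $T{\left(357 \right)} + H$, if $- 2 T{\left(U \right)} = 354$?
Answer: $62918$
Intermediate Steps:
$H = 63095$ ($H = 62879 + 216 = 63095$)
$T{\left(U \right)} = -177$ ($T{\left(U \right)} = \left(- \frac{1}{2}\right) 354 = -177$)
$T{\left(357 \right)} + H = -177 + 63095 = 62918$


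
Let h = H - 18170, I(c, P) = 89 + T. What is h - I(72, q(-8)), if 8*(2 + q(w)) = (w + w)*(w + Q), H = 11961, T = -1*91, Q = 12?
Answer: -6207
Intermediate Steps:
T = -91
q(w) = -2 + w*(12 + w)/4 (q(w) = -2 + ((w + w)*(w + 12))/8 = -2 + ((2*w)*(12 + w))/8 = -2 + (2*w*(12 + w))/8 = -2 + w*(12 + w)/4)
I(c, P) = -2 (I(c, P) = 89 - 91 = -2)
h = -6209 (h = 11961 - 18170 = -6209)
h - I(72, q(-8)) = -6209 - 1*(-2) = -6209 + 2 = -6207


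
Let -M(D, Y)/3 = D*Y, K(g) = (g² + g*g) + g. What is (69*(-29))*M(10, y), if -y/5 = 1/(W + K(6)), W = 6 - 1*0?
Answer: -50025/14 ≈ -3573.2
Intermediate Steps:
K(g) = g + 2*g² (K(g) = (g² + g²) + g = 2*g² + g = g + 2*g²)
W = 6 (W = 6 + 0 = 6)
y = -5/84 (y = -5/(6 + 6*(1 + 2*6)) = -5/(6 + 6*(1 + 12)) = -5/(6 + 6*13) = -5/(6 + 78) = -5/84 ≈ -0.059524)
M(D, Y) = -3*D*Y
(69*(-29))*M(10, y) = (69*(-29))*(-3*10*(-5/84)) = -2001*25/14 = -50025/14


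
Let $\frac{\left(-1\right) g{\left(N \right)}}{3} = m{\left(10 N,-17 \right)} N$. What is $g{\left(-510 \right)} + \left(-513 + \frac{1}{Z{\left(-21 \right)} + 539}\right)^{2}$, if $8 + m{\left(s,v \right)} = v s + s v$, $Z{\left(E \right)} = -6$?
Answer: $\frac{75440665499824}{284089} \approx 2.6555 \cdot 10^{8}$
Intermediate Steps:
$m{\left(s,v \right)} = -8 + 2 s v$ ($m{\left(s,v \right)} = -8 + \left(v s + s v\right) = -8 + \left(s v + s v\right) = -8 + 2 s v$)
$g{\left(N \right)} = - 3 N \left(-8 - 340 N\right)$ ($g{\left(N \right)} = - 3 \left(-8 + 2 \cdot 10 N \left(-17\right)\right) N = - 3 \left(-8 - 340 N\right) N = - 3 N \left(-8 - 340 N\right)$)
$g{\left(-510 \right)} + \left(-513 + \frac{1}{Z{\left(-21 \right)} + 539}\right)^{2} = 12 \left(-510\right) \left(2 + 85 \left(-510\right)\right) + \left(-513 + \frac{1}{-6 + 539}\right)^{2} = 12 \left(-510\right) \left(2 - 43350\right) + \left(-513 + \frac{1}{533}\right)^{2} = 12 \left(-510\right) \left(-43348\right) + \left(-513 + \frac{1}{533}\right)^{2} = 265289760 + \left(- \frac{273428}{533}\right)^{2} = 265289760 + \frac{74762871184}{284089} = \frac{75440665499824}{284089}$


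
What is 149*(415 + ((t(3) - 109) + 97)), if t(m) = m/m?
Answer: 60196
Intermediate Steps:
t(m) = 1
149*(415 + ((t(3) - 109) + 97)) = 149*(415 + ((1 - 109) + 97)) = 149*(415 + (-108 + 97)) = 149*(415 - 11) = 149*404 = 60196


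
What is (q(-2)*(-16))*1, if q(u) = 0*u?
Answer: 0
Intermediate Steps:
q(u) = 0
(q(-2)*(-16))*1 = (0*(-16))*1 = 0*1 = 0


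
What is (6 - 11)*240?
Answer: -1200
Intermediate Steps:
(6 - 11)*240 = -5*240 = -1200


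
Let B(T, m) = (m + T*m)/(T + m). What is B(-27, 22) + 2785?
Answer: 14497/5 ≈ 2899.4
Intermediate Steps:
B(T, m) = (m + T*m)/(T + m)
B(-27, 22) + 2785 = 22*(1 - 27)/(-27 + 22) + 2785 = 22*(-26)/(-5) + 2785 = 22*(-⅕)*(-26) + 2785 = 572/5 + 2785 = 14497/5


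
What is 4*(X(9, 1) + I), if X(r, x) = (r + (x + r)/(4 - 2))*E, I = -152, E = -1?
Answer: -664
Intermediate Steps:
X(r, x) = -3*r/2 - x/2 (X(r, x) = (r + (x + r)/(4 - 2))*(-1) = (r + (r + x)/2)*(-1) = (r + (r + x)*(1/2))*(-1) = (r + (r/2 + x/2))*(-1) = (x/2 + 3*r/2)*(-1) = -3*r/2 - x/2)
4*(X(9, 1) + I) = 4*((-3/2*9 - 1/2*1) - 152) = 4*((-27/2 - 1/2) - 152) = 4*(-14 - 152) = 4*(-166) = -664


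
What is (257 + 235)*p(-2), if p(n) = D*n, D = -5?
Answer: 4920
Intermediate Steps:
p(n) = -5*n
(257 + 235)*p(-2) = (257 + 235)*(-5*(-2)) = 492*10 = 4920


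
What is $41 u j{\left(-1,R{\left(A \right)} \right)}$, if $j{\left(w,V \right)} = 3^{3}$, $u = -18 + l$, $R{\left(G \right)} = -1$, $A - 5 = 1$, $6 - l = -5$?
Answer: $-7749$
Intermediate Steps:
$l = 11$ ($l = 6 - -5 = 6 + 5 = 11$)
$A = 6$ ($A = 5 + 1 = 6$)
$u = -7$ ($u = -18 + 11 = -7$)
$j{\left(w,V \right)} = 27$
$41 u j{\left(-1,R{\left(A \right)} \right)} = 41 \left(-7\right) 27 = \left(-287\right) 27 = -7749$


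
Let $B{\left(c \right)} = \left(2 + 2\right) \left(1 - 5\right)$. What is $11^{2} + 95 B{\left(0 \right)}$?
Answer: $-1399$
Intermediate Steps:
$B{\left(c \right)} = -16$ ($B{\left(c \right)} = 4 \left(-4\right) = -16$)
$11^{2} + 95 B{\left(0 \right)} = 11^{2} + 95 \left(-16\right) = 121 - 1520 = -1399$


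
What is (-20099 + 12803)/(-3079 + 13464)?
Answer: -7296/10385 ≈ -0.70255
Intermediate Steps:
(-20099 + 12803)/(-3079 + 13464) = -7296/10385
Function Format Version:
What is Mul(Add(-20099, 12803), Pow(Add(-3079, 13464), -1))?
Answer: Rational(-7296, 10385) ≈ -0.70255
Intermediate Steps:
Mul(Add(-20099, 12803), Pow(Add(-3079, 13464), -1)) = Mul(-7296, Pow(10385, -1)) = Mul(-7296, Rational(1, 10385)) = Rational(-7296, 10385)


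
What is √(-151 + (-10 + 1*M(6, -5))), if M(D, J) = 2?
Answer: I*√159 ≈ 12.61*I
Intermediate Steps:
√(-151 + (-10 + 1*M(6, -5))) = √(-151 + (-10 + 1*2)) = √(-151 + (-10 + 2)) = √(-151 - 8) = √(-159) = I*√159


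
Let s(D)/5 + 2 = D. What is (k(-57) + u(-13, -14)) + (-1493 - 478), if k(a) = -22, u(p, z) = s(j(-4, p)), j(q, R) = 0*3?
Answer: -2003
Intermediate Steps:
j(q, R) = 0
s(D) = -10 + 5*D
u(p, z) = -10 (u(p, z) = -10 + 5*0 = -10 + 0 = -10)
(k(-57) + u(-13, -14)) + (-1493 - 478) = (-22 - 10) + (-1493 - 478) = -32 - 1971 = -2003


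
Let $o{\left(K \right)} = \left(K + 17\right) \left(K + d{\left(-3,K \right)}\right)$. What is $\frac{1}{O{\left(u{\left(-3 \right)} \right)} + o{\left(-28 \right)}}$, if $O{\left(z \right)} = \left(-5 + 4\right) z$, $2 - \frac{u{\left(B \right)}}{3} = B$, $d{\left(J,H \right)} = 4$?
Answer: $\frac{1}{249} \approx 0.0040161$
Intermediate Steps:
$u{\left(B \right)} = 6 - 3 B$
$O{\left(z \right)} = - z$
$o{\left(K \right)} = \left(4 + K\right) \left(17 + K\right)$ ($o{\left(K \right)} = \left(K + 17\right) \left(K + 4\right) = \left(17 + K\right) \left(4 + K\right) = \left(4 + K\right) \left(17 + K\right)$)
$\frac{1}{O{\left(u{\left(-3 \right)} \right)} + o{\left(-28 \right)}} = \frac{1}{- (6 - -9) + \left(68 + \left(-28\right)^{2} + 21 \left(-28\right)\right)} = \frac{1}{- (6 + 9) + \left(68 + 784 - 588\right)} = \frac{1}{\left(-1\right) 15 + 264} = \frac{1}{-15 + 264} = \frac{1}{249}$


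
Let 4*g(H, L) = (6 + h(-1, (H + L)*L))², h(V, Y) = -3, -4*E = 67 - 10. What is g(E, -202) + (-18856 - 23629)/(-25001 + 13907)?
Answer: 134893/22188 ≈ 6.0795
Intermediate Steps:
E = -57/4 (E = -(67 - 10)/4 = -¼*57 = -57/4 ≈ -14.250)
g(H, L) = 9/4 (g(H, L) = (6 - 3)²/4 = (¼)*3² = (¼)*9 = 9/4)
g(E, -202) + (-18856 - 23629)/(-25001 + 13907) = 9/4 + (-18856 - 23629)/(-25001 + 13907) = 9/4 - 42485/(-11094) = 9/4 - 42485*(-1/11094) = 9/4 + 42485/11094 = 134893/22188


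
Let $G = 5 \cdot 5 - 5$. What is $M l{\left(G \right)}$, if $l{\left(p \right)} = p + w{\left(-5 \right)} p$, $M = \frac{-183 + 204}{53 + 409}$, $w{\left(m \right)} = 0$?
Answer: $\frac{10}{11} \approx 0.90909$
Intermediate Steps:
$M = \frac{1}{22}$ ($M = \frac{21}{462} = 21 \cdot \frac{1}{462} = \frac{1}{22} \approx 0.045455$)
$G = 20$ ($G = 25 - 5 = 20$)
$l{\left(p \right)} = p$ ($l{\left(p \right)} = p + 0 p = p + 0 = p$)
$M l{\left(G \right)} = \frac{1}{22} \cdot 20 = \frac{10}{11}$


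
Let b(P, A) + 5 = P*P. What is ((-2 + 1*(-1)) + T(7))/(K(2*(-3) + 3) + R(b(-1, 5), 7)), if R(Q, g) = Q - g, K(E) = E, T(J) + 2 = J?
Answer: -⅐ ≈ -0.14286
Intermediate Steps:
b(P, A) = -5 + P² (b(P, A) = -5 + P*P = -5 + P²)
T(J) = -2 + J
((-2 + 1*(-1)) + T(7))/(K(2*(-3) + 3) + R(b(-1, 5), 7)) = ((-2 + 1*(-1)) + (-2 + 7))/((2*(-3) + 3) + ((-5 + (-1)²) - 1*7)) = ((-2 - 1) + 5)/((-6 + 3) + ((-5 + 1) - 7)) = (-3 + 5)/(-3 + (-4 - 7)) = 2/(-3 - 11) = 2/(-14) = 2*(-1/14) = -⅐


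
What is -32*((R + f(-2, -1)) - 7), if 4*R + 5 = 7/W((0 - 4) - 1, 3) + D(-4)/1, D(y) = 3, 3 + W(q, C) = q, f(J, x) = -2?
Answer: 311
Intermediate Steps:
W(q, C) = -3 + q
R = -23/32 (R = -5/4 + (7/(-3 + ((0 - 4) - 1)) + 3/1)/4 = -5/4 + (7/(-3 + (-4 - 1)) + 3*1)/4 = -5/4 + (7/(-3 - 5) + 3)/4 = -5/4 + (7/(-8) + 3)/4 = -5/4 + (7*(-⅛) + 3)/4 = -5/4 + (-7/8 + 3)/4 = -5/4 + (¼)*(17/8) = -5/4 + 17/32 = -23/32 ≈ -0.71875)
-32*((R + f(-2, -1)) - 7) = -32*((-23/32 - 2) - 7) = -32*(-87/32 - 7) = -32*(-311/32) = 311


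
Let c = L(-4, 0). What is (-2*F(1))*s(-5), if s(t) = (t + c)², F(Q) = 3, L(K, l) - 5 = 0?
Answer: 0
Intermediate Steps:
L(K, l) = 5 (L(K, l) = 5 + 0 = 5)
c = 5
s(t) = (5 + t)² (s(t) = (t + 5)² = (5 + t)²)
(-2*F(1))*s(-5) = (-2*3)*(5 - 5)² = -6*0² = -6*0 = 0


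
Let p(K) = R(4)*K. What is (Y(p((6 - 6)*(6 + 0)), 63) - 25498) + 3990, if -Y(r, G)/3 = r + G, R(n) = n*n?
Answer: -21697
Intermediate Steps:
R(n) = n**2
p(K) = 16*K (p(K) = 4**2*K = 16*K)
Y(r, G) = -3*G - 3*r (Y(r, G) = -3*(r + G) = -3*(G + r) = -3*G - 3*r)
(Y(p((6 - 6)*(6 + 0)), 63) - 25498) + 3990 = ((-3*63 - 48*(6 - 6)*(6 + 0)) - 25498) + 3990 = ((-189 - 48*0*6) - 25498) + 3990 = ((-189 - 48*0) - 25498) + 3990 = ((-189 - 3*0) - 25498) + 3990 = ((-189 + 0) - 25498) + 3990 = (-189 - 25498) + 3990 = -25687 + 3990 = -21697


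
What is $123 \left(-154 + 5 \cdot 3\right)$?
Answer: $-17097$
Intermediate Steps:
$123 \left(-154 + 5 \cdot 3\right) = 123 \left(-154 + 15\right) = 123 \left(-139\right) = -17097$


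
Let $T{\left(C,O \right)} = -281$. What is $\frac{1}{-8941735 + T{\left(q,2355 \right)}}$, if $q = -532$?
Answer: $- \frac{1}{8942016} \approx -1.1183 \cdot 10^{-7}$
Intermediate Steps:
$\frac{1}{-8941735 + T{\left(q,2355 \right)}} = \frac{1}{-8941735 - 281} = \frac{1}{-8942016} = - \frac{1}{8942016}$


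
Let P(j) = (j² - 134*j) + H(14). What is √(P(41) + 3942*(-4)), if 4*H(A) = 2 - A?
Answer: 24*I*√34 ≈ 139.94*I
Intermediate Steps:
H(A) = ½ - A/4 (H(A) = (2 - A)/4 = ½ - A/4)
P(j) = -3 + j² - 134*j (P(j) = (j² - 134*j) + (½ - ¼*14) = (j² - 134*j) + (½ - 7/2) = (j² - 134*j) - 3 = -3 + j² - 134*j)
√(P(41) + 3942*(-4)) = √((-3 + 41² - 134*41) + 3942*(-4)) = √((-3 + 1681 - 5494) - 15768) = √(-3816 - 15768) = √(-19584) = 24*I*√34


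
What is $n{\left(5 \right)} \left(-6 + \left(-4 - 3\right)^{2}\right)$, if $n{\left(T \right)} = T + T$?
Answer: $430$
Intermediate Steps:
$n{\left(T \right)} = 2 T$
$n{\left(5 \right)} \left(-6 + \left(-4 - 3\right)^{2}\right) = 2 \cdot 5 \left(-6 + \left(-4 - 3\right)^{2}\right) = 10 \left(-6 + \left(-7\right)^{2}\right) = 10 \left(-6 + 49\right) = 10 \cdot 43 = 430$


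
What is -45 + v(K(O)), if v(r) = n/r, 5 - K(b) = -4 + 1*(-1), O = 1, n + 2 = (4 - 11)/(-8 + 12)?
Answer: -363/8 ≈ -45.375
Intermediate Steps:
n = -15/4 (n = -2 + (4 - 11)/(-8 + 12) = -2 - 7/4 = -15/4 ≈ -3.7500)
K(b) = 10 (K(b) = 5 - (-4 + 1*(-1)) = 5 - (-4 - 1) = 5 - 1*(-5) = 5 + 5 = 10)
v(r) = -15/(4*r)
-45 + v(K(O)) = -45 - 15/4/10 = -45 - 15/4*⅒ = -45 - 3/8 = -363/8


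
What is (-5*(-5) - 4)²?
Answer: 441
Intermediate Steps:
(-5*(-5) - 4)² = (25 - 4)² = 21² = 441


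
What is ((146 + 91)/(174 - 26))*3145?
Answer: 20145/4 ≈ 5036.3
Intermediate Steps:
((146 + 91)/(174 - 26))*3145 = (237/148)*3145 = 20145/4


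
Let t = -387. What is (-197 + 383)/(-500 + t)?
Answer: -186/887 ≈ -0.20970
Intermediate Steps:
(-197 + 383)/(-500 + t) = (-197 + 383)/(-500 - 387) = 186/(-887) = 186*(-1/887) = -186/887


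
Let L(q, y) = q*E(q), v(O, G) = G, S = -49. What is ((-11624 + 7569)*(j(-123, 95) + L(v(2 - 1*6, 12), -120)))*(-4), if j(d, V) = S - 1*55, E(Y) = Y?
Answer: 648800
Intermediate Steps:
j(d, V) = -104 (j(d, V) = -49 - 1*55 = -49 - 55 = -104)
L(q, y) = q² (L(q, y) = q*q = q²)
((-11624 + 7569)*(j(-123, 95) + L(v(2 - 1*6, 12), -120)))*(-4) = ((-11624 + 7569)*(-104 + 12²))*(-4) = -4055*(-104 + 144)*(-4) = -4055*40*(-4) = -162200*(-4) = 648800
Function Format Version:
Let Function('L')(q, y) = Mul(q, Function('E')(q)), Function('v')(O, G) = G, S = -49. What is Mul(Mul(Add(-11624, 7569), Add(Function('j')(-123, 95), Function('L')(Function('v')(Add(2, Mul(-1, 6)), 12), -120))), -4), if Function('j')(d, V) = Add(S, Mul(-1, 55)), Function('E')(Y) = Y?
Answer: 648800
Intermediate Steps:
Function('j')(d, V) = -104 (Function('j')(d, V) = Add(-49, Mul(-1, 55)) = Add(-49, -55) = -104)
Function('L')(q, y) = Pow(q, 2) (Function('L')(q, y) = Mul(q, q) = Pow(q, 2))
Mul(Mul(Add(-11624, 7569), Add(Function('j')(-123, 95), Function('L')(Function('v')(Add(2, Mul(-1, 6)), 12), -120))), -4) = Mul(Mul(Add(-11624, 7569), Add(-104, Pow(12, 2))), -4) = Mul(Mul(-4055, Add(-104, 144)), -4) = Mul(Mul(-4055, 40), -4) = Mul(-162200, -4) = 648800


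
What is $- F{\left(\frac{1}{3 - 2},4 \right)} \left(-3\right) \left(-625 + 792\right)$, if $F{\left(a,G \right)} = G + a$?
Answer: $2505$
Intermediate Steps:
$- F{\left(\frac{1}{3 - 2},4 \right)} \left(-3\right) \left(-625 + 792\right) = - (4 + \frac{1}{3 - 2}) \left(-3\right) \left(-625 + 792\right) = - (\frac{4 + 1^{-1}}{1}) \left(-3\right) 167 = - (4 + 1) \left(-3\right) 167 = \left(-1\right) 5 \left(-3\right) 167 = \left(-5\right) \left(-3\right) 167 = 15 \cdot 167 = 2505$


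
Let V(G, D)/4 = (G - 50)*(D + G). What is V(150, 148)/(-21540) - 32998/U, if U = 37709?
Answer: -37183498/5801799 ≈ -6.4090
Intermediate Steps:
V(G, D) = 4*(-50 + G)*(D + G) (V(G, D) = 4*((G - 50)*(D + G)) = 4*((-50 + G)*(D + G)) = 4*(-50 + G)*(D + G))
V(150, 148)/(-21540) - 32998/U = (-200*148 - 200*150 + 4*150² + 4*148*150)/(-21540) - 32998/37709 = (-29600 - 30000 + 4*22500 + 88800)*(-1/21540) - 32998*1/37709 = (-29600 - 30000 + 90000 + 88800)*(-1/21540) - 4714/5387 = 119200*(-1/21540) - 4714/5387 = -5960/1077 - 4714/5387 = -37183498/5801799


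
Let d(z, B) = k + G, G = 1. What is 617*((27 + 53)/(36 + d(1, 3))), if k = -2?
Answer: 9872/7 ≈ 1410.3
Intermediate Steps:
d(z, B) = -1 (d(z, B) = -2 + 1 = -1)
617*((27 + 53)/(36 + d(1, 3))) = 617*((27 + 53)/(36 - 1)) = 617*(80/35) = 617*(80*(1/35)) = 617*(16/7) = 9872/7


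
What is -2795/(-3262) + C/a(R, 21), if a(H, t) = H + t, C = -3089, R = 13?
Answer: -2495322/27727 ≈ -89.996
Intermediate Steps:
-2795/(-3262) + C/a(R, 21) = -2795/(-3262) - 3089/(13 + 21) = -2795*(-1/3262) - 3089/34 = 2795/3262 - 3089*1/34 = 2795/3262 - 3089/34 = -2495322/27727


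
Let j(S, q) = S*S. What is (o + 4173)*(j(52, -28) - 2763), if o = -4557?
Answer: 22656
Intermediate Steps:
j(S, q) = S**2
(o + 4173)*(j(52, -28) - 2763) = (-4557 + 4173)*(52**2 - 2763) = -384*(2704 - 2763) = -384*(-59) = 22656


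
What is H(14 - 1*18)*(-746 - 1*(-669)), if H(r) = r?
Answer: 308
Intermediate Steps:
H(14 - 1*18)*(-746 - 1*(-669)) = (14 - 1*18)*(-746 - 1*(-669)) = (14 - 18)*(-746 + 669) = -4*(-77) = 308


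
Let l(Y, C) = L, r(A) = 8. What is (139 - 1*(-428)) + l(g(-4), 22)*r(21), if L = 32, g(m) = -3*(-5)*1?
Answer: 823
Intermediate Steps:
g(m) = 15 (g(m) = 15*1 = 15)
l(Y, C) = 32
(139 - 1*(-428)) + l(g(-4), 22)*r(21) = (139 - 1*(-428)) + 32*8 = (139 + 428) + 256 = 567 + 256 = 823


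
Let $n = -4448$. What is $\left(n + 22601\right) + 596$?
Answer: $18749$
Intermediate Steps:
$\left(n + 22601\right) + 596 = \left(-4448 + 22601\right) + 596 = 18153 + 596 = 18749$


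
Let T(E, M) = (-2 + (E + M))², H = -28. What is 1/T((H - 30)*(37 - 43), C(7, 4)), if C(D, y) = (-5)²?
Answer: 1/137641 ≈ 7.2653e-6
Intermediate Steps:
C(D, y) = 25
T(E, M) = (-2 + E + M)²
1/T((H - 30)*(37 - 43), C(7, 4)) = 1/((-2 + (-28 - 30)*(37 - 43) + 25)²) = 1/((-2 - 58*(-6) + 25)²) = 1/((-2 + 348 + 25)²) = 1/(371²) = 1/137641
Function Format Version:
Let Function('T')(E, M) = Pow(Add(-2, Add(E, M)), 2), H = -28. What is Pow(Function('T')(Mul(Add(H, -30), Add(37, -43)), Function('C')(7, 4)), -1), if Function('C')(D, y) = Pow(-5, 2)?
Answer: Rational(1, 137641) ≈ 7.2653e-6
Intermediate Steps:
Function('C')(D, y) = 25
Function('T')(E, M) = Pow(Add(-2, E, M), 2)
Pow(Function('T')(Mul(Add(H, -30), Add(37, -43)), Function('C')(7, 4)), -1) = Pow(Pow(Add(-2, Mul(Add(-28, -30), Add(37, -43)), 25), 2), -1) = Pow(Pow(Add(-2, Mul(-58, -6), 25), 2), -1) = Pow(Pow(Add(-2, 348, 25), 2), -1) = Pow(Pow(371, 2), -1) = Pow(137641, -1) = Rational(1, 137641)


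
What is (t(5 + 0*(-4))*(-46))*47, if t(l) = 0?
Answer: 0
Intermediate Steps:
(t(5 + 0*(-4))*(-46))*47 = (0*(-46))*47 = 0*47 = 0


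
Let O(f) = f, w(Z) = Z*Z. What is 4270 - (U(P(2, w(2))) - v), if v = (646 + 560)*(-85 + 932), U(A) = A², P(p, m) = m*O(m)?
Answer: 1025496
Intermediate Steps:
w(Z) = Z²
P(p, m) = m² (P(p, m) = m*m = m²)
v = 1021482 (v = 1206*847 = 1021482)
4270 - (U(P(2, w(2))) - v) = 4270 - (((2²)²)² - 1*1021482) = 4270 - ((4²)² - 1021482) = 4270 - (16² - 1021482) = 4270 - (256 - 1021482) = 4270 - 1*(-1021226) = 4270 + 1021226 = 1025496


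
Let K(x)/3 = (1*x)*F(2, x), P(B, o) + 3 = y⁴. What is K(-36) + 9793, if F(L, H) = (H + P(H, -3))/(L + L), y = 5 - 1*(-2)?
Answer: -53981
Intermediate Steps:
y = 7 (y = 5 + 2 = 7)
P(B, o) = 2398 (P(B, o) = -3 + 7⁴ = -3 + 2401 = 2398)
F(L, H) = (2398 + H)/(2*L) (F(L, H) = (H + 2398)/(L + L) = (2398 + H)/((2*L)) = (2398 + H)*(1/(2*L)) = (2398 + H)/(2*L))
K(x) = 3*x*(1199/2 + x/4) (K(x) = 3*((1*x)*((½)*(2398 + x)/2)) = 3*(x*((½)*(½)*(2398 + x))) = 3*(x*(1199/2 + x/4)) = 3*x*(1199/2 + x/4))
K(-36) + 9793 = (¾)*(-36)*(2398 - 36) + 9793 = (¾)*(-36)*2362 + 9793 = -63774 + 9793 = -53981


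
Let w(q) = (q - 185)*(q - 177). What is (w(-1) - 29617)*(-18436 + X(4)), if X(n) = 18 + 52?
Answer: -64115706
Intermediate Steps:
X(n) = 70
w(q) = (-185 + q)*(-177 + q)
(w(-1) - 29617)*(-18436 + X(4)) = ((32745 + (-1)**2 - 362*(-1)) - 29617)*(-18436 + 70) = ((32745 + 1 + 362) - 29617)*(-18366) = (33108 - 29617)*(-18366) = 3491*(-18366) = -64115706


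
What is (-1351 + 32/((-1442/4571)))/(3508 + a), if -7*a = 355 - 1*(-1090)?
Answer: -1047207/2380433 ≈ -0.43992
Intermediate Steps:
a = -1445/7 (a = -(355 - 1*(-1090))/7 = -(355 + 1090)/7 = -⅐*1445 = -1445/7 ≈ -206.43)
(-1351 + 32/((-1442/4571)))/(3508 + a) = (-1351 + 32/((-1442/4571)))/(3508 - 1445/7) = (-1351 + 32/((-1442*1/4571)))/(23111/7) = (-1351 + 32/(-206/653))*(7/23111) = (-1351 + 32*(-653/206))*(7/23111) = (-1351 - 10448/103)*(7/23111) = -149601/103*7/23111 = -1047207/2380433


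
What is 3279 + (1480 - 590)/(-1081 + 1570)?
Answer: 1604321/489 ≈ 3280.8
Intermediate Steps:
3279 + (1480 - 590)/(-1081 + 1570) = 3279 + 890/489 = 1604321/489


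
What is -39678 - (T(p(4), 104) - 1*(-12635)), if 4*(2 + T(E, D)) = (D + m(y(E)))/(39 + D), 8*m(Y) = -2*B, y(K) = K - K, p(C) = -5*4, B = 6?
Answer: -59843989/1144 ≈ -52311.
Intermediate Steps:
p(C) = -20
y(K) = 0
m(Y) = -3/2 (m(Y) = (-2*6)/8 = (1/8)*(-12) = -3/2)
T(E, D) = -2 + (-3/2 + D)/(4*(39 + D)) (T(E, D) = -2 + ((D - 3/2)/(39 + D))/4 = -2 + ((-3/2 + D)/(39 + D))/4 = -2 + (-3/2 + D)/(4*(39 + D)))
-39678 - (T(p(4), 104) - 1*(-12635)) = -39678 - ((-627 - 14*104)/(8*(39 + 104)) - 1*(-12635)) = -39678 - ((1/8)*(-627 - 1456)/143 + 12635) = -39678 - ((1/8)*(1/143)*(-2083) + 12635) = -39678 - (-2083/1144 + 12635) = -39678 - 1*14452357/1144 = -39678 - 14452357/1144 = -59843989/1144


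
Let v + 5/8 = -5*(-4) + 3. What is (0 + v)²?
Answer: 32041/64 ≈ 500.64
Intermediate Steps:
v = 179/8 (v = -5/8 + (-5*(-4) + 3) = -5/8 + (20 + 3) = -5/8 + 23 = 179/8 ≈ 22.375)
(0 + v)² = (0 + 179/8)² = (179/8)² = 32041/64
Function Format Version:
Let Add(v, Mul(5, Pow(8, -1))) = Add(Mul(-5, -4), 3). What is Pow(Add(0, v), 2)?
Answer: Rational(32041, 64) ≈ 500.64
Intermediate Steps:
v = Rational(179, 8) (v = Add(Rational(-5, 8), Add(Mul(-5, -4), 3)) = Add(Rational(-5, 8), Add(20, 3)) = Add(Rational(-5, 8), 23) = Rational(179, 8) ≈ 22.375)
Pow(Add(0, v), 2) = Pow(Add(0, Rational(179, 8)), 2) = Pow(Rational(179, 8), 2) = Rational(32041, 64)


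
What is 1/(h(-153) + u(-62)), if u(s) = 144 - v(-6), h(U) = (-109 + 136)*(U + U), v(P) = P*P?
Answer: -1/8154 ≈ -0.00012264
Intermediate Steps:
v(P) = P²
h(U) = 54*U (h(U) = 27*(2*U) = 54*U)
u(s) = 108 (u(s) = 144 - 1*(-6)² = 144 - 1*36 = 144 - 36 = 108)
1/(h(-153) + u(-62)) = 1/(54*(-153) + 108) = 1/(-8262 + 108) = 1/(-8154) = -1/8154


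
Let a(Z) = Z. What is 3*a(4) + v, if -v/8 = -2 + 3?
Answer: 4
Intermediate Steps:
v = -8 (v = -8*(-2 + 3) = -8*1 = -8)
3*a(4) + v = 3*4 - 8 = 12 - 8 = 4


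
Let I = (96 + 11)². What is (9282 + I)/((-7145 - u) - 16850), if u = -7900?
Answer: -20731/16095 ≈ -1.2880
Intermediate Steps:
I = 11449 (I = 107² = 11449)
(9282 + I)/((-7145 - u) - 16850) = (9282 + 11449)/((-7145 - 1*(-7900)) - 16850) = 20731/((-7145 + 7900) - 16850) = 20731/(755 - 16850) = 20731/(-16095) = 20731*(-1/16095) = -20731/16095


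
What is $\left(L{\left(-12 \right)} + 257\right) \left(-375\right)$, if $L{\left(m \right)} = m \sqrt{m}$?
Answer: $-96375 + 9000 i \sqrt{3} \approx -96375.0 + 15588.0 i$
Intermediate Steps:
$L{\left(m \right)} = m^{\frac{3}{2}}$
$\left(L{\left(-12 \right)} + 257\right) \left(-375\right) = \left(\left(-12\right)^{\frac{3}{2}} + 257\right) \left(-375\right) = \left(- 24 i \sqrt{3} + 257\right) \left(-375\right) = \left(257 - 24 i \sqrt{3}\right) \left(-375\right) = -96375 + 9000 i \sqrt{3}$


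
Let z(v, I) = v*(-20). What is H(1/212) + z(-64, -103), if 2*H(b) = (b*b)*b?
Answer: 24392007681/19056256 ≈ 1280.0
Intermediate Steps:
z(v, I) = -20*v
H(b) = b³/2 (H(b) = ((b*b)*b)/2 = (b²*b)/2 = b³/2)
H(1/212) + z(-64, -103) = (1/212)³/2 - 20*(-64) = (1/212)³/2 + 1280 = (½)*(1/9528128) + 1280 = 1/19056256 + 1280 = 24392007681/19056256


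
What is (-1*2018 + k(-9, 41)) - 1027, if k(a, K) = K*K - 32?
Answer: -1396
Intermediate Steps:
k(a, K) = -32 + K² (k(a, K) = K² - 32 = -32 + K²)
(-1*2018 + k(-9, 41)) - 1027 = (-1*2018 + (-32 + 41²)) - 1027 = (-2018 + (-32 + 1681)) - 1027 = (-2018 + 1649) - 1027 = -369 - 1027 = -1396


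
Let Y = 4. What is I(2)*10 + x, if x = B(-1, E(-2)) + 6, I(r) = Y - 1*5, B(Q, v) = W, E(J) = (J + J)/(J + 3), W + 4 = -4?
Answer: -12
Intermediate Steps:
W = -8 (W = -4 - 4 = -8)
E(J) = 2*J/(3 + J) (E(J) = (2*J)/(3 + J) = 2*J/(3 + J))
B(Q, v) = -8
I(r) = -1 (I(r) = 4 - 1*5 = 4 - 5 = -1)
x = -2 (x = -8 + 6 = -2)
I(2)*10 + x = -1*10 - 2 = -10 - 2 = -12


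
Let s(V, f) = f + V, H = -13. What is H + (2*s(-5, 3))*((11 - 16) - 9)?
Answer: 43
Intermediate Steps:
s(V, f) = V + f
H + (2*s(-5, 3))*((11 - 16) - 9) = -13 + (2*(-5 + 3))*((11 - 16) - 9) = -13 + (2*(-2))*(-5 - 9) = -13 - 4*(-14) = -13 + 56 = 43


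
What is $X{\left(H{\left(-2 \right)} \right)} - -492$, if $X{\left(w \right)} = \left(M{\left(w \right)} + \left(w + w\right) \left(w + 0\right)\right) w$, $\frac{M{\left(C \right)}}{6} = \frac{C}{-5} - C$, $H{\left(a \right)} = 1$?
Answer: $\frac{2434}{5} \approx 486.8$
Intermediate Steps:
$M{\left(C \right)} = - \frac{36 C}{5}$ ($M{\left(C \right)} = 6 \left(\frac{C}{-5} - C\right) = 6 \left(C \left(- \frac{1}{5}\right) - C\right) = 6 \left(- \frac{C}{5} - C\right) = 6 \left(- \frac{6 C}{5}\right) = - \frac{36 C}{5}$)
$X{\left(w \right)} = w \left(2 w^{2} - \frac{36 w}{5}\right)$ ($X{\left(w \right)} = \left(- \frac{36 w}{5} + \left(w + w\right) \left(w + 0\right)\right) w = \left(- \frac{36 w}{5} + 2 w w\right) w = \left(- \frac{36 w}{5} + 2 w^{2}\right) w = \left(2 w^{2} - \frac{36 w}{5}\right) w = w \left(2 w^{2} - \frac{36 w}{5}\right)$)
$X{\left(H{\left(-2 \right)} \right)} - -492 = 1^{2} \left(- \frac{36}{5} + 2 \cdot 1\right) - -492 = 1 \left(- \frac{36}{5} + 2\right) + 492 = 1 \left(- \frac{26}{5}\right) + 492 = - \frac{26}{5} + 492 = \frac{2434}{5}$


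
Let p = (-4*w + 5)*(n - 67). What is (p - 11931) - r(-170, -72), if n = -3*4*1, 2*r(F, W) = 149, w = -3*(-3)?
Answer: -19113/2 ≈ -9556.5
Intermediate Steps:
w = 9
r(F, W) = 149/2 (r(F, W) = (½)*149 = 149/2)
n = -12 (n = -12*1 = -12)
p = 2449 (p = (-4*9 + 5)*(-12 - 67) = (-36 + 5)*(-79) = -31*(-79) = 2449)
(p - 11931) - r(-170, -72) = (2449 - 11931) - 1*149/2 = -9482 - 149/2 = -19113/2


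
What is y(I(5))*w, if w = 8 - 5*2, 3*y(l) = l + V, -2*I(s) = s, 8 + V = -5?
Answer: 31/3 ≈ 10.333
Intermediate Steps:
V = -13 (V = -8 - 5 = -13)
I(s) = -s/2
y(l) = -13/3 + l/3 (y(l) = (l - 13)/3 = (-13 + l)/3 = -13/3 + l/3)
w = -2 (w = 8 - 10 = -2)
y(I(5))*w = (-13/3 + (-½*5)/3)*(-2) = (-13/3 + (⅓)*(-5/2))*(-2) = (-13/3 - ⅚)*(-2) = -31/6*(-2) = 31/3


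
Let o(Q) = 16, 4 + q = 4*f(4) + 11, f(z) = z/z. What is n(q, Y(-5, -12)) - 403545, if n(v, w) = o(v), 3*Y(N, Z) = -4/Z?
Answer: -403529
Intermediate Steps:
f(z) = 1
q = 11 (q = -4 + (4*1 + 11) = -4 + (4 + 11) = -4 + 15 = 11)
Y(N, Z) = -4/(3*Z) (Y(N, Z) = (-4/Z)/3 = -4/(3*Z))
n(v, w) = 16
n(q, Y(-5, -12)) - 403545 = 16 - 403545 = -403529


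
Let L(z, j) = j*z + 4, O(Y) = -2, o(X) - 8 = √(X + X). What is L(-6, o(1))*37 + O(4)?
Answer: -1630 - 222*√2 ≈ -1944.0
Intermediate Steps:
o(X) = 8 + √2*√X (o(X) = 8 + √(X + X) = 8 + √(2*X) = 8 + √2*√X)
L(z, j) = 4 + j*z
L(-6, o(1))*37 + O(4) = (4 + (8 + √2*√1)*(-6))*37 - 2 = (4 + (8 + √2*1)*(-6))*37 - 2 = (4 + (8 + √2)*(-6))*37 - 2 = (4 + (-48 - 6*√2))*37 - 2 = (-44 - 6*√2)*37 - 2 = (-1628 - 222*√2) - 2 = -1630 - 222*√2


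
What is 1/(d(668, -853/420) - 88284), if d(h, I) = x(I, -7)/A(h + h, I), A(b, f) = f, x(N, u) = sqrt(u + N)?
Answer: -764717059/67512280855721 + 853*I*sqrt(398265)/2835515795940282 ≈ -1.1327e-5 + 1.8985e-10*I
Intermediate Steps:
x(N, u) = sqrt(N + u)
d(h, I) = sqrt(-7 + I)/I (d(h, I) = sqrt(I - 7)/I = sqrt(-7 + I)/I)
1/(d(668, -853/420) - 88284) = 1/(sqrt(-7 - 853/420)/((-853/420)) - 88284) = 1/(sqrt(-7 - 853*1/420)/((-853*1/420)) - 88284) = 1/(sqrt(-7 - 853/420)/(-853/420) - 88284) = 1/(-2*I*sqrt(398265)/853 - 88284) = 1/(-88284 - 2*I*sqrt(398265)/853)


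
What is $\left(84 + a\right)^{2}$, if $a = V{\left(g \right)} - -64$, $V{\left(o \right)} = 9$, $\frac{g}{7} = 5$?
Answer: $24649$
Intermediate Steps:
$g = 35$ ($g = 7 \cdot 5 = 35$)
$a = 73$ ($a = 9 - -64 = 9 + 64 = 73$)
$\left(84 + a\right)^{2} = \left(84 + 73\right)^{2} = 157^{2} = 24649$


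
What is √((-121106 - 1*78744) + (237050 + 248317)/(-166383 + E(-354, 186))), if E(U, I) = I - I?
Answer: I*√614732088801579/55461 ≈ 447.05*I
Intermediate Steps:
E(U, I) = 0
√((-121106 - 1*78744) + (237050 + 248317)/(-166383 + E(-354, 186))) = √((-121106 - 1*78744) + (237050 + 248317)/(-166383 + 0)) = √((-121106 - 78744) + 485367/(-166383)) = √(-199850 + 485367*(-1/166383)) = √(-199850 - 161789/55461) = √(-11084042639/55461) = I*√614732088801579/55461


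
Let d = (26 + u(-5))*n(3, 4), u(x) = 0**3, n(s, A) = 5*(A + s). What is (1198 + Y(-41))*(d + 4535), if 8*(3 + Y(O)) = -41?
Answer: 51830955/8 ≈ 6.4789e+6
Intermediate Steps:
Y(O) = -65/8 (Y(O) = -3 + (1/8)*(-41) = -3 - 41/8 = -65/8)
n(s, A) = 5*A + 5*s
u(x) = 0
d = 910 (d = (26 + 0)*(5*4 + 5*3) = 26*(20 + 15) = 26*35 = 910)
(1198 + Y(-41))*(d + 4535) = (1198 - 65/8)*(910 + 4535) = (9519/8)*5445 = 51830955/8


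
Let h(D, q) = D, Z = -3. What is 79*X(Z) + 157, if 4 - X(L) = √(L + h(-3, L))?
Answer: 473 - 79*I*√6 ≈ 473.0 - 193.51*I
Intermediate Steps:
X(L) = 4 - √(-3 + L) (X(L) = 4 - √(L - 3) = 4 - √(-3 + L))
79*X(Z) + 157 = 79*(4 - √(-3 - 3)) + 157 = 79*(4 - √(-6)) + 157 = 79*(4 - I*√6) + 157 = (316 - 79*I*√6) + 157 = 473 - 79*I*√6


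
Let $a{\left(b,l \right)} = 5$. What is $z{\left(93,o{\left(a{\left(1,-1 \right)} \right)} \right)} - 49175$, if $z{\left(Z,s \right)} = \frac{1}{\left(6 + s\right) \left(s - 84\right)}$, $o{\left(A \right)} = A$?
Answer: $- \frac{42733076}{869} \approx -49175.0$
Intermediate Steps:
$z{\left(Z,s \right)} = \frac{1}{\left(-84 + s\right) \left(6 + s\right)}$ ($z{\left(Z,s \right)} = \frac{1}{\left(6 + s\right) \left(-84 + s\right)} = \frac{1}{\left(-84 + s\right) \left(6 + s\right)}$)
$z{\left(93,o{\left(a{\left(1,-1 \right)} \right)} \right)} - 49175 = \frac{1}{-504 + 5^{2} - 390} - 49175 = \frac{1}{-504 + 25 - 390} - 49175 = \frac{1}{-869} - 49175 = - \frac{1}{869} - 49175 = - \frac{42733076}{869}$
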